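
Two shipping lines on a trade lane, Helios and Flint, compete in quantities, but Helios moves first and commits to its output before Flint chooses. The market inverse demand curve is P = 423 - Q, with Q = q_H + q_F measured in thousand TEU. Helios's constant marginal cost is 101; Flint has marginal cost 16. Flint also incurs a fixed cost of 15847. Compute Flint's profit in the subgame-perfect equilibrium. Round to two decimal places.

Solve by backward induction. Given q_H, the follower Flint maximises π_F = (423 - q_H - q_F)q_F - 16q_F.
Follower FOC: 407 - q_H - 2q_F = 0, so q_F(q_H) = (407 - q_H)/2.
The leader anticipates this reaction. Substituting into P = 423 - Q gives P = 439/2 - (1/2)q_H, so π_H = (439/2 - (1/2)q_H)q_H - 101q_H.
Leader FOC: 237/2 - q_H = 0, so q_H = 237/2.
Then q_F = (407 - 237/2)/2 = 577/4.
Price P = 423 - 1051/4 = 641/4.
Flint's profit: (641/4 - 16)·(577/4) - 15847 = 4961.0625.

4961.06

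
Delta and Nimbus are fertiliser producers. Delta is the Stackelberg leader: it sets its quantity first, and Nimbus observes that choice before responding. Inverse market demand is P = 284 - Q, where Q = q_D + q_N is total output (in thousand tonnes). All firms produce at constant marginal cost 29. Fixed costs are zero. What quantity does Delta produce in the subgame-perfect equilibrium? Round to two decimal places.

127.50

Solve by backward induction. Given q_D, the follower Nimbus maximises π_N = (284 - q_D - q_N)q_N - 29q_N.
Follower FOC: 255 - q_D - 2q_N = 0, so q_N(q_D) = (255 - q_D)/2.
The leader anticipates this reaction. Substituting into P = 284 - Q gives P = 313/2 - (1/2)q_D, so π_D = (313/2 - (1/2)q_D)q_D - 29q_D.
Leader FOC: 255/2 - q_D = 0, so q_D = 255/2.
Then q_N = (255 - 255/2)/2 = 255/4.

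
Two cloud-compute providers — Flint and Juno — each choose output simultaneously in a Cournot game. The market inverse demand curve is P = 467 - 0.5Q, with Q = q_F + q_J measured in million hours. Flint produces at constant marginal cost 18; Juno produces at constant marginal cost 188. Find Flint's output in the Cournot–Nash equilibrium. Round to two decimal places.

Flint's profit: π_F = (467 - 0.5Q)q_F - (18q_F). Setting ∂π_F/∂q_F = 0: 449 - q_F - (1/2)(q_J) = 0.
Juno's first-order condition: 279 - q_J - (1/2)(q_F) = 0.
So q_F = (449 - (1/2)q_J) and q_J = (279 - (1/2)q_F).
Substituting one into the other gives q_F = 1238/3 and q_J = 218/3.

412.67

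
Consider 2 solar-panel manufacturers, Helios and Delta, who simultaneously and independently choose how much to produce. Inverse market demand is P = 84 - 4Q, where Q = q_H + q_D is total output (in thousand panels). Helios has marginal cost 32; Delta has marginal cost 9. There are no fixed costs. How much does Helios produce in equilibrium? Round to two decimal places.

2.42

Helios's profit: π_H = (84 - 4Q)q_H - (32q_H). Setting ∂π_H/∂q_H = 0: 52 - 8q_H - 4(q_D) = 0.
Delta's first-order condition: 75 - 8q_D - 4(q_H) = 0.
So q_H = (52 - 4q_D)/8 and q_D = (75 - 4q_H)/8.
Solving the pair: q_H = 29/12, q_D = 49/6.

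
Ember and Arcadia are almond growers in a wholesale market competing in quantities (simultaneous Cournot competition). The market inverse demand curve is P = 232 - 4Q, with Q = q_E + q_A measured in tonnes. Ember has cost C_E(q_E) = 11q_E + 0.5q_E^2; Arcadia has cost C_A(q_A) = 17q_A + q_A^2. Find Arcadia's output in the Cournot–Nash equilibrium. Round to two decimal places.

14.20

Ember's profit: π_E = (232 - 4Q)q_E - (11q_E + (1/2)q_E²). Setting ∂π_E/∂q_E = 0: 221 - 9q_E - 4(q_A) = 0.
Arcadia's first-order condition: 215 - 10q_A - 4(q_E) = 0.
Best responses: q_E = (221 - 4q_A)/9, q_A = (215 - 4q_E)/10.
Solving the pair: q_E = 675/37, q_A = 1051/74.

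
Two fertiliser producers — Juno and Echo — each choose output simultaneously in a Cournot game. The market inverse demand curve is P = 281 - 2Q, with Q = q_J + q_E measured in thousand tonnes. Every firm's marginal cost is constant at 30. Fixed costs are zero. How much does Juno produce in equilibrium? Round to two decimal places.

41.83

A representative firm's profit is π_i = q_i(281 - 2Q) - 30q_i.
Setting ∂π_i/∂q_i = 0 with rivals' quantities fixed: 251 - 4q_i - 2q_j = 0.
By symmetry each firm produces the same amount; substituting q_j = q_i yields q_i = 251/6.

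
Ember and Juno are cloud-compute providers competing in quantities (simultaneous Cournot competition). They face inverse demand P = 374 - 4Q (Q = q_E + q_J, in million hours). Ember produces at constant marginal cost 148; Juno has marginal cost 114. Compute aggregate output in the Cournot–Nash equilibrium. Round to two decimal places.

Ember's profit: π_E = (374 - 4Q)q_E - (148q_E). Setting ∂π_E/∂q_E = 0: 226 - 8q_E - 4(q_J) = 0.
Juno's first-order condition: 260 - 8q_J - 4(q_E) = 0.
Best responses: q_E = (226 - 4q_J)/8, q_J = (260 - 4q_E)/8.
Substituting one into the other gives q_E = 16 and q_J = 49/2.
Total output Q = 16 + 49/2 = 81/2.

40.50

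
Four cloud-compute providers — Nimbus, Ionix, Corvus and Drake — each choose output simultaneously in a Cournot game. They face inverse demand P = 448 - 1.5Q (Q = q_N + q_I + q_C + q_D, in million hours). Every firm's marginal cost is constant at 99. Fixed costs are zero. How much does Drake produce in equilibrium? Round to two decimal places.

46.53

Each firm earns π_i = (448 - 1.5Q)q_i - 99q_i.
Setting ∂π_i/∂q_i = 0 with rivals' quantities fixed: 349 - 3q_i - (3/2)·Σ_{j≠i} q_j = 0.
With identical firms every q_j equals q_i, so Σ_{j≠i} q_j = 3q_i and 349 = (15/2)q_i, giving q_i = 698/15.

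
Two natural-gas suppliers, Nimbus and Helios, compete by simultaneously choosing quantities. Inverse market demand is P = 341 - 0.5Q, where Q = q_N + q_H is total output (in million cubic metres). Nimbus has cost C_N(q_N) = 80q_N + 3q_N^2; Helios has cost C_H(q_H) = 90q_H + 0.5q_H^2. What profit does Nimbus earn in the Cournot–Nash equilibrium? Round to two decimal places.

Nimbus's profit: π_N = (341 - 0.5Q)q_N - (80q_N + 3q_N²). Setting ∂π_N/∂q_N = 0: 261 - 7q_N - (1/2)(q_H) = 0.
Helios's first-order condition: 251 - 2q_H - (1/2)(q_N) = 0.
So q_N = (261 - (1/2)q_H)/7 and q_H = (251 - (1/2)q_N)/2.
Solving the pair: q_N = 1586/55, q_H = 118.2909.
Price P = 341 - (1/2)·147.1273 = 267.4364.
Nimbus's profit: 267.4364·(1586/55) - 80·(1586/55) - 3(1586/55)² = 2910.3755.

2910.38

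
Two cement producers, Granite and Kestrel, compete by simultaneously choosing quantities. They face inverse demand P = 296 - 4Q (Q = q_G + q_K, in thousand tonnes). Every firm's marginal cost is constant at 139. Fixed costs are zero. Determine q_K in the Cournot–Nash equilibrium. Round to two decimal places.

13.08

Each firm earns π_i = (296 - 4Q)q_i - 139q_i.
Setting ∂π_i/∂q_i = 0 with rivals' quantities fixed: 157 - 8q_i - 4q_j = 0.
By symmetry each firm produces the same amount; substituting q_j = q_i yields q_i = 157/12.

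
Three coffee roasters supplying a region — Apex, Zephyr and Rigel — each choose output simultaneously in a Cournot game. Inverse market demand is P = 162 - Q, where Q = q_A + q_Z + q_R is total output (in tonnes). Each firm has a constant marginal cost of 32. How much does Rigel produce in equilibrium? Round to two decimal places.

32.50

A representative firm's profit is π_i = q_i(162 - Q) - 32q_i.
Setting ∂π_i/∂q_i = 0 with rivals' quantities fixed: 130 - 2q_i - Σ_{j≠i} q_j = 0.
With identical firms every q_j equals q_i, so Σ_{j≠i} q_j = 2q_i and 130 = 4q_i, giving q_i = 65/2.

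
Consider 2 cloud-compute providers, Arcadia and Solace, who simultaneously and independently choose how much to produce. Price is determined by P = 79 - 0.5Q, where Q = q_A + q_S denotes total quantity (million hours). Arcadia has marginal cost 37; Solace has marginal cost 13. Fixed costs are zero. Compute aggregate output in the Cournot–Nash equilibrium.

Arcadia's profit: π_A = (79 - 0.5Q)q_A - (37q_A). Setting ∂π_A/∂q_A = 0: 42 - q_A - (1/2)(q_S) = 0.
Solace's first-order condition: 66 - q_S - (1/2)(q_A) = 0.
So q_A = (42 - (1/2)q_S) and q_S = (66 - (1/2)q_A).
Substituting one into the other gives q_A = 12 and q_S = 60.
Total output Q = 12 + 60 = 72.

72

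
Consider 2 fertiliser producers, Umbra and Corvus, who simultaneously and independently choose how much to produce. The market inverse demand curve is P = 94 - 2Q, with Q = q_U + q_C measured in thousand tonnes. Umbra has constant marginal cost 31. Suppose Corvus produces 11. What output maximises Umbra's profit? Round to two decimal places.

With the rival's output fixed at 11, Umbra's profit is π_U = (94 - 2·11 - 2q_U)q_U - (31q_U) = (72 - 2q_U)q_U - (31q_U).
∂π_U/∂q_U = 41 - 4q_U = 0, so q_U = 41/4.

10.25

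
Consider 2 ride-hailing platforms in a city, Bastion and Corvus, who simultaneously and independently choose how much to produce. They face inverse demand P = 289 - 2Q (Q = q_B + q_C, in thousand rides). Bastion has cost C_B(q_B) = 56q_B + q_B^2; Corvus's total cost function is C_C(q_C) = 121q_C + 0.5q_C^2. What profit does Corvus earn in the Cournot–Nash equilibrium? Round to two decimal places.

Bastion's profit: π_B = (289 - 2Q)q_B - (56q_B + q_B²). Setting ∂π_B/∂q_B = 0: 233 - 6q_B - 2(q_C) = 0.
Corvus's profit: π_C = (289 - 2Q)q_C - (121q_C + (1/2)q_C²). Setting ∂π_C/∂q_C = 0: 168 - 5q_C - 2(q_B) = 0.
Rearranging gives the reaction functions q_B = (233 - 2q_C)/6 and q_C = (168 - 2q_B)/5.
Solving the pair: q_B = 829/26, q_C = 271/13.
Price P = 289 - 2·(1371/26) = 183.5385.
Corvus's profit: 183.5385·(271/13) - 121·(271/13) - (1/2)(271/13)² = 1086.4053.

1086.41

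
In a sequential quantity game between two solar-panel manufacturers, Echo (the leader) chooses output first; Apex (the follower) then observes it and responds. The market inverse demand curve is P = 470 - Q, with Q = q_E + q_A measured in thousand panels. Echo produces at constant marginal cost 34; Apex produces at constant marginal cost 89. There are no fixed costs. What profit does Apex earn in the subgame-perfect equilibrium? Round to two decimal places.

4590.06

Solve by backward induction. Given q_E, the follower Apex maximises π_A = (470 - q_E - q_A)q_A - 89q_A.
Setting the follower's marginal profit to zero, 381 - q_E - 2q_A = 0, i.e. q_A = (381 - q_E)/2.
The leader anticipates this reaction. Substituting into P = 470 - Q gives P = 559/2 - (1/2)q_E, so π_E = (559/2 - (1/2)q_E)q_E - 34q_E.
The leader's first-order condition 491/2 - q_E = 0 yields q_E = 491/2.
Then q_A = (381 - 491/2)/2 = 271/4.
Price P = 470 - 1253/4 = 627/4.
Apex's profit: (627/4 - 89)·(271/4) = 4590.0625.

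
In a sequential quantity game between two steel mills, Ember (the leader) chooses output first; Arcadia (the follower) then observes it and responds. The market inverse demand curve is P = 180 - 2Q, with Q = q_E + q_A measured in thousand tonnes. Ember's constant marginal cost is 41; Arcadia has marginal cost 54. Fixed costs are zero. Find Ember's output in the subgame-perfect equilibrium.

38

Solve by backward induction. Given q_E, the follower Arcadia maximises π_A = (180 - 2q_E - 2q_A)q_A - 54q_A.
Follower FOC: 126 - 2q_E - 4q_A = 0, so q_A(q_E) = (126 - 2q_E)/4.
Ember substitutes q_A(q_E) into its own profit: π_E = q_E(180 - 2q_E - (126 - 2q_E)/2) - 41q_E = (117 - q_E)q_E - 41q_E.
Maximising: ∂π_E/∂q_E = 76 - 2q_E = 0, giving q_E = 38.
Then q_A = (126 - 2·38)/4 = 25/2.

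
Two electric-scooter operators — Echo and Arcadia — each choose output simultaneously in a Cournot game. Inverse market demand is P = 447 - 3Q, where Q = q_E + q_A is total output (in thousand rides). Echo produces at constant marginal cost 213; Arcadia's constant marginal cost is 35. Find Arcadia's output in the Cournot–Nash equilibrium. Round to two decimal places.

Echo's profit: π_E = (447 - 3Q)q_E - (213q_E). Setting ∂π_E/∂q_E = 0: 234 - 6q_E - 3(q_A) = 0.
Arcadia's profit: π_A = (447 - 3Q)q_A - (35q_A). Setting ∂π_A/∂q_A = 0: 412 - 6q_A - 3(q_E) = 0.
Best responses: q_E = (234 - 3q_A)/6, q_A = (412 - 3q_E)/6.
Solving the pair: q_E = 56/9, q_A = 590/9.

65.56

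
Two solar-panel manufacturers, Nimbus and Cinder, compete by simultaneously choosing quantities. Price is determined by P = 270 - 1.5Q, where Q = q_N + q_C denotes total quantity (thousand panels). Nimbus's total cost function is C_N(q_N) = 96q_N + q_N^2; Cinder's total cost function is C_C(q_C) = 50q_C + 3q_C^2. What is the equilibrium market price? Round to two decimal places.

197.19

Nimbus's profit: π_N = (270 - 1.5Q)q_N - (96q_N + q_N²). Setting ∂π_N/∂q_N = 0: 174 - 5q_N - (3/2)(q_C) = 0.
Cinder's profit: π_C = (270 - 1.5Q)q_C - (50q_C + 3q_C²). Setting ∂π_C/∂q_C = 0: 220 - 9q_C - (3/2)(q_N) = 0.
So q_N = (174 - (3/2)q_C)/5 and q_C = (220 - (3/2)q_N)/9.
Substituting one into the other gives q_N = 1648/57 and q_C = 19.6257.
Total output Q = 48.5380, so price P = 270 - (3/2)·48.5380 = 197.1930.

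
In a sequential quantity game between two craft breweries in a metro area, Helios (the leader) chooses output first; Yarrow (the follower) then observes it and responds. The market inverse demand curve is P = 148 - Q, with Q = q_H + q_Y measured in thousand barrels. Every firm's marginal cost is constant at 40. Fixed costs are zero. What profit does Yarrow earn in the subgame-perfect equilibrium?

The follower Yarrow best-responds to any q_H: π_Y = (148 - Q)q_Y - 40q_Y.
∂π_Y/∂q_Y = 108 - q_H - 2q_Y = 0 gives the reaction function q_Y = (108 - q_H)/2.
The leader anticipates this reaction. Substituting into P = 148 - Q gives P = 94 - (1/2)q_H, so π_H = (94 - (1/2)q_H)q_H - 40q_H.
Maximising: ∂π_H/∂q_H = 54 - q_H = 0, giving q_H = 54.
Then q_Y = (108 - 54)/2 = 27.
Price P = 148 - 81 = 67.
Yarrow's profit: (67 - 40)·27 = 729.

729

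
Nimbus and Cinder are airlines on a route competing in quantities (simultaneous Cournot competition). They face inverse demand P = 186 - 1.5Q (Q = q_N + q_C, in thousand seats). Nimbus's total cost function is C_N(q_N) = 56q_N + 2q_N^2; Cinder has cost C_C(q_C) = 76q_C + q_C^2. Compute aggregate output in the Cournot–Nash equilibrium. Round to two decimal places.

Nimbus's profit: π_N = (186 - 1.5Q)q_N - (56q_N + 2q_N²). Setting ∂π_N/∂q_N = 0: 130 - 7q_N - (3/2)(q_C) = 0.
Cinder's first-order condition: 110 - 5q_C - (3/2)(q_N) = 0.
Best responses: q_N = (130 - (3/2)q_C)/7, q_C = (110 - (3/2)q_N)/5.
Substituting one into the other gives q_N = 1940/131 and q_C = 17.5573.
Total output Q = 1940/131 + 17.5573 = 32.3664.

32.37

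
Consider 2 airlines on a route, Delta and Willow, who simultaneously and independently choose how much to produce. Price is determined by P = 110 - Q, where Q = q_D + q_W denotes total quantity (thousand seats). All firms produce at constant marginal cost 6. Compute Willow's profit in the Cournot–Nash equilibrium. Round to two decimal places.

1201.78

A representative firm's profit is π_i = q_i(110 - Q) - 6q_i.
First-order condition (treating rivals' output as given): 104 - 2q_i - q_j = 0.
With identical firms every q_j equals q_i, so q_j = q_i and 104 = 3q_i, giving q_i = 104/3.
Price P = 110 - 208/3 = 122/3.
Willow's profit: (122/3 - 6)·(104/3) = 1201.7778.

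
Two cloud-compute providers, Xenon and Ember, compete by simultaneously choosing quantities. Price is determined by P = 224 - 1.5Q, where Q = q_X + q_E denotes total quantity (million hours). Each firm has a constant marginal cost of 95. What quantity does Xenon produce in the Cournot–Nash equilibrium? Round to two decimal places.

28.67

Each firm earns π_i = (224 - 1.5Q)q_i - 95q_i.
First-order condition (treating rivals' output as given): 129 - 3q_i - (3/2)q_j = 0.
With identical firms every q_j equals q_i, so q_j = q_i and 129 = (9/2)q_i, giving q_i = 86/3.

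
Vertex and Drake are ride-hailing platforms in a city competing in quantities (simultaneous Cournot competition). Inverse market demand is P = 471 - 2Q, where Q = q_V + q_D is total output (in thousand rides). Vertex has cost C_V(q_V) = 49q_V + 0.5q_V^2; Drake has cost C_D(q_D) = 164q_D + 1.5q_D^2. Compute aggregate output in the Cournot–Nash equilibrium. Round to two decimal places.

Vertex's profit: π_V = (471 - 2Q)q_V - (49q_V + (1/2)q_V²). Setting ∂π_V/∂q_V = 0: 422 - 5q_V - 2(q_D) = 0.
Drake's profit: π_D = (471 - 2Q)q_D - (164q_D + (3/2)q_D²). Setting ∂π_D/∂q_D = 0: 307 - 7q_D - 2(q_V) = 0.
So q_V = (422 - 2q_D)/5 and q_D = (307 - 2q_V)/7.
Solving the pair: q_V = 75.4839, q_D = 691/31.
Total output Q = 75.4839 + 691/31 = 97.7742.

97.77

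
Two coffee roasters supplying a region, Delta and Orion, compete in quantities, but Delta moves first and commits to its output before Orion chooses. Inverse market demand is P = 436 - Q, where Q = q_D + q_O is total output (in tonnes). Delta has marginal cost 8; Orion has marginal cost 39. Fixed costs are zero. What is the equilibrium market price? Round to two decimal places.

The follower Orion best-responds to any q_D: π_O = (436 - Q)q_O - 39q_O.
∂π_O/∂q_O = 397 - q_D - 2q_O = 0 gives the reaction function q_O = (397 - q_D)/2.
The leader anticipates this reaction. Substituting into P = 436 - Q gives P = 475/2 - (1/2)q_D, so π_D = (475/2 - (1/2)q_D)q_D - 8q_D.
Maximising: ∂π_D/∂q_D = 459/2 - q_D = 0, giving q_D = 459/2.
Then q_O = (397 - 459/2)/2 = 335/4.
Total output Q = 1253/4, so price P = 436 - 1253/4 = 491/4.

122.75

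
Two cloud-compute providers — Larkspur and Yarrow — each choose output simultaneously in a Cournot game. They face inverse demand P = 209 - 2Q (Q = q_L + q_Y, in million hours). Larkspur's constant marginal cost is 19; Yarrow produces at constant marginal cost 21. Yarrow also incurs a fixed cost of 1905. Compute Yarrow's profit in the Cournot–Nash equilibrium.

Larkspur's profit: π_L = (209 - 2Q)q_L - (19q_L). Setting ∂π_L/∂q_L = 0: 190 - 4q_L - 2(q_Y) = 0.
Yarrow's first-order condition: 188 - 4q_Y - 2(q_L) = 0.
So q_L = (190 - 2q_Y)/4 and q_Y = (188 - 2q_L)/4.
Substituting one into the other gives q_L = 32 and q_Y = 31.
Price P = 209 - 2·63 = 83.
Yarrow's profit: (83 - 21)·31 - 1905 = 17.

17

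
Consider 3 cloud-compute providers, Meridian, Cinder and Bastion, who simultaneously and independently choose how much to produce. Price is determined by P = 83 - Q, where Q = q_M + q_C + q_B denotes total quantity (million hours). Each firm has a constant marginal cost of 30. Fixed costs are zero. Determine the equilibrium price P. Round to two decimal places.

43.25

Each firm earns π_i = (83 - Q)q_i - 30q_i.
First-order condition (treating rivals' output as given): 53 - 2q_i - Σ_{j≠i} q_j = 0.
By symmetry each firm produces the same amount; substituting Σ_{j≠i} q_j = 2q_i yields q_i = 53/4.
Total output Q = 159/4, so price P = 83 - 159/4 = 173/4.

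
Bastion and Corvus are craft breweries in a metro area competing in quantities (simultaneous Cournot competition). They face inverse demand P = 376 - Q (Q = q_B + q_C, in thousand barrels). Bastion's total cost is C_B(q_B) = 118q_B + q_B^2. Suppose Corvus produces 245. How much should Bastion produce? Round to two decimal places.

With the rival's output fixed at 245, Bastion's profit is π_B = (376 - 245 - q_B)q_B - (118q_B + q_B²) = (131 - q_B)q_B - (118q_B + q_B²).
∂π_B/∂q_B = 13 - 4q_B = 0, so q_B = 13/4.

3.25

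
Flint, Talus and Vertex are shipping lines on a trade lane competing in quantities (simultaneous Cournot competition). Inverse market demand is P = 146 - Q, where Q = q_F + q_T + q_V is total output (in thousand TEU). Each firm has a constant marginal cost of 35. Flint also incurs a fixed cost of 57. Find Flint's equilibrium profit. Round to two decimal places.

Each firm earns π_i = (146 - Q)q_i - 35q_i.
Setting ∂π_i/∂q_i = 0 with rivals' quantities fixed: 111 - 2q_i - Σ_{j≠i} q_j = 0.
By symmetry each firm produces the same amount; substituting Σ_{j≠i} q_j = 2q_i yields q_i = 111/4.
Price P = 146 - 333/4 = 251/4.
Flint's profit: (251/4 - 35)·(111/4) - 57 = 713.0625.

713.06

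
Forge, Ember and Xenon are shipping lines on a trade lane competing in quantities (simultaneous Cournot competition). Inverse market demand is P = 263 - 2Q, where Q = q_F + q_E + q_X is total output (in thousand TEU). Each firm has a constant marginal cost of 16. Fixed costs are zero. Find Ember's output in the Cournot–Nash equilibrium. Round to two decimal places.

Each firm earns π_i = (263 - 2Q)q_i - 16q_i.
Setting ∂π_i/∂q_i = 0 with rivals' quantities fixed: 247 - 4q_i - 2·Σ_{j≠i} q_j = 0.
With identical firms every q_j equals q_i, so Σ_{j≠i} q_j = 2q_i and 247 = 8q_i, giving q_i = 247/8.

30.88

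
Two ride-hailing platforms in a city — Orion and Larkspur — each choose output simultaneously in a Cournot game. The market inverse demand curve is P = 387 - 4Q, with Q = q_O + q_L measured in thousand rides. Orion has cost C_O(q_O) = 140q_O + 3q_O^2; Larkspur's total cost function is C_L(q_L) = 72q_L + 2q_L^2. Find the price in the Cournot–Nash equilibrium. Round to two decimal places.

252.11

Orion's profit: π_O = (387 - 4Q)q_O - (140q_O + 3q_O²). Setting ∂π_O/∂q_O = 0: 247 - 14q_O - 4(q_L) = 0.
Larkspur's first-order condition: 315 - 12q_L - 4(q_O) = 0.
So q_O = (247 - 4q_L)/14 and q_L = (315 - 4q_O)/12.
Solving the pair: q_O = 213/19, q_L = 1711/76.
Total output Q = 33.7237, so price P = 387 - 4·33.7237 = 252.1053.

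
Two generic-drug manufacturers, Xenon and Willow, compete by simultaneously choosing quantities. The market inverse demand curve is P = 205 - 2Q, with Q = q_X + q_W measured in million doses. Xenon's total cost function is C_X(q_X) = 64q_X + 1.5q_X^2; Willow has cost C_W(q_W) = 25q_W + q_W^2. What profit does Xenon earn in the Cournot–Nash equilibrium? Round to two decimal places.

572.50

Xenon's profit: π_X = (205 - 2Q)q_X - (64q_X + (3/2)q_X²). Setting ∂π_X/∂q_X = 0: 141 - 7q_X - 2(q_W) = 0.
Willow's first-order condition: 180 - 6q_W - 2(q_X) = 0.
So q_X = (141 - 2q_W)/7 and q_W = (180 - 2q_X)/6.
Solving the pair: q_X = 243/19, q_W = 489/19.
Price P = 205 - 2·(732/19) = 127.9474.
Xenon's profit: 127.9474·(243/19) - 64·(243/19) - (3/2)(243/19)² = 572.4972.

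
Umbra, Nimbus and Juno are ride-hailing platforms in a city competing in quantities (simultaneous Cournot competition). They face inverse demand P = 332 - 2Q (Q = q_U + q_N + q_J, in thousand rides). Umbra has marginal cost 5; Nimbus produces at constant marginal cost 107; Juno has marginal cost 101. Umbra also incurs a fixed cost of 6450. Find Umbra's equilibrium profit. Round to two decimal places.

Umbra's profit: π_U = (332 - 2Q)q_U - (5q_U). Setting ∂π_U/∂q_U = 0: 327 - 4q_U - 2(q_N + q_J) = 0.
Nimbus's profit: π_N = (332 - 2Q)q_N - (107q_N). Setting ∂π_N/∂q_N = 0: 225 - 4q_N - 2(q_U + q_J) = 0.
Juno's profit: π_J = (332 - 2Q)q_J - (101q_J). Setting ∂π_J/∂q_J = 0: 231 - 4q_J - 2(q_U + q_N) = 0.
Adding the 3 first-order conditions: 783 − 8Q = 0, so Q = 783/8.
Back-substituting: q_U = (327 − 783/4)/2 = 525/8, q_N = (225 − 783/4)/2 = 117/8, q_J = (231 − 783/4)/2 = 141/8.
Price P = 332 - 2·(783/8) = 545/4.
Umbra's profit: (545/4 - 5)·(525/8) - 6450 = 2163.2813.

2163.28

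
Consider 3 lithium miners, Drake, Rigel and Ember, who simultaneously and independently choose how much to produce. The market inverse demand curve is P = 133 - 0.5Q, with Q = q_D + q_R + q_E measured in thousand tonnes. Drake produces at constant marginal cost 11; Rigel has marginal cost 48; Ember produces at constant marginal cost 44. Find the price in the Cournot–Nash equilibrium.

Drake's profit: π_D = (133 - 0.5Q)q_D - (11q_D). Setting ∂π_D/∂q_D = 0: 122 - q_D - (1/2)(q_R + q_E) = 0.
Rigel's first-order condition: 85 - q_R - (1/2)(q_D + q_E) = 0.
Ember's profit: π_E = (133 - 0.5Q)q_E - (44q_E). Setting ∂π_E/∂q_E = 0: 89 - q_E - (1/2)(q_D + q_R) = 0.
Adding the 3 first-order conditions: 296 − 2Q = 0, so Q = 148.
Back-substituting: q_D = (122 − 74)/(1/2) = 96, q_R = (85 − 74)/(1/2) = 22, q_E = (89 − 74)/(1/2) = 30.
Total output Q = 148, so price P = 133 - (1/2)·148 = 59.

59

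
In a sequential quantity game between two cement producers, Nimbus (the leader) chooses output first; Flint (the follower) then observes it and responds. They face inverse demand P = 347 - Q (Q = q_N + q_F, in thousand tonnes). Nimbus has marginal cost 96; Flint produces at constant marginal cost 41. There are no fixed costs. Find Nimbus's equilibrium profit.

4802

Solve by backward induction. Given q_N, the follower Flint maximises π_F = (347 - q_N - q_F)q_F - 41q_F.
Setting the follower's marginal profit to zero, 306 - q_N - 2q_F = 0, i.e. q_F = (306 - q_N)/2.
The leader anticipates this reaction. Substituting into P = 347 - Q gives P = 194 - (1/2)q_N, so π_N = (194 - (1/2)q_N)q_N - 96q_N.
Leader FOC: 98 - q_N = 0, so q_N = 98.
Then q_F = (306 - 98)/2 = 104.
Price P = 347 - 202 = 145.
Nimbus's profit: (145 - 96)·98 = 4802.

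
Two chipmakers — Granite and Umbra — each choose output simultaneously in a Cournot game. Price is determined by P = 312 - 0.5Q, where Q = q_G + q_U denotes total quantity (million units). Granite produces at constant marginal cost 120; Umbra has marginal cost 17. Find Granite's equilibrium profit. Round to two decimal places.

1760.22

Granite's profit: π_G = (312 - 0.5Q)q_G - (120q_G). Setting ∂π_G/∂q_G = 0: 192 - q_G - (1/2)(q_U) = 0.
Umbra's profit: π_U = (312 - 0.5Q)q_U - (17q_U). Setting ∂π_U/∂q_U = 0: 295 - q_U - (1/2)(q_G) = 0.
So q_G = (192 - (1/2)q_U) and q_U = (295 - (1/2)q_G).
Solving the pair: q_G = 178/3, q_U = 796/3.
Price P = 312 - (1/2)·(974/3) = 449/3.
Granite's profit: (449/3 - 120)·(178/3) = 1760.2222.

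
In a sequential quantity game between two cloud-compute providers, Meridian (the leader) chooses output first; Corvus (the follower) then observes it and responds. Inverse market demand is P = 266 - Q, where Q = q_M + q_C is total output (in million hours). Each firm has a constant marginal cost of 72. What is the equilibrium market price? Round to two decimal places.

120.50

The follower Corvus best-responds to any q_M: π_C = (266 - Q)q_C - 72q_C.
Setting the follower's marginal profit to zero, 194 - q_M - 2q_C = 0, i.e. q_C = (194 - q_M)/2.
The leader anticipates this reaction. Substituting into P = 266 - Q gives P = 169 - (1/2)q_M, so π_M = (169 - (1/2)q_M)q_M - 72q_M.
Maximising: ∂π_M/∂q_M = 97 - q_M = 0, giving q_M = 97.
Then q_C = (194 - 97)/2 = 97/2.
Total output Q = 291/2, so price P = 266 - 291/2 = 241/2.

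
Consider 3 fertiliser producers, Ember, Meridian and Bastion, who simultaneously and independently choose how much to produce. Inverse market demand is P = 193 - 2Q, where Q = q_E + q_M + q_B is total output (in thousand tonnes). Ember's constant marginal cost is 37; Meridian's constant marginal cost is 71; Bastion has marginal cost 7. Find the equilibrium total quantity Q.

58

Ember's profit: π_E = (193 - 2Q)q_E - (37q_E). Setting ∂π_E/∂q_E = 0: 156 - 4q_E - 2(q_M + q_B) = 0.
Meridian's profit: π_M = (193 - 2Q)q_M - (71q_M). Setting ∂π_M/∂q_M = 0: 122 - 4q_M - 2(q_E + q_B) = 0.
Bastion's first-order condition: 186 - 4q_B - 2(q_E + q_M) = 0.
Adding the 3 first-order conditions: 464 − 8Q = 0, so Q = 58.
Back-substituting: q_E = (156 − 116)/2 = 20, q_M = (122 − 116)/2 = 3, q_B = (186 − 116)/2 = 35.
Total output Q = 20 + 3 + 35 = 58.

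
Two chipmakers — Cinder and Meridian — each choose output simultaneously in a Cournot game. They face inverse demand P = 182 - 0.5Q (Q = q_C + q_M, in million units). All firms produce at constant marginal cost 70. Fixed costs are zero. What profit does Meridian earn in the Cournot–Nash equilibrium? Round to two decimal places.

2787.56

A representative firm's profit is π_i = q_i(182 - 0.5Q) - 70q_i.
Setting ∂π_i/∂q_i = 0 with rivals' quantities fixed: 112 - q_i - (1/2)q_j = 0.
By symmetry each firm produces the same amount; substituting q_j = q_i yields q_i = 112/(3/2) = 224/3.
Price P = 182 - (1/2)·(448/3) = 322/3.
Meridian's profit: (322/3 - 70)·(224/3) = 2787.5556.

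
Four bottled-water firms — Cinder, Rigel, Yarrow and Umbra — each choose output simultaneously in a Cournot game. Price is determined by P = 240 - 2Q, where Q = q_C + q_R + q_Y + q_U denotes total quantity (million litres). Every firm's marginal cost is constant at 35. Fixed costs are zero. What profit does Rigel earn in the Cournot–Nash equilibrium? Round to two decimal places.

Each firm earns π_i = (240 - 2Q)q_i - 35q_i.
Setting ∂π_i/∂q_i = 0 with rivals' quantities fixed: 205 - 4q_i - 2·Σ_{j≠i} q_j = 0.
By symmetry each firm produces the same amount; substituting Σ_{j≠i} q_j = 3q_i yields q_i = 205/10 = 41/2.
Price P = 240 - 2·82 = 76.
Rigel's profit: (76 - 35)·(41/2) = 1681/2.

840.50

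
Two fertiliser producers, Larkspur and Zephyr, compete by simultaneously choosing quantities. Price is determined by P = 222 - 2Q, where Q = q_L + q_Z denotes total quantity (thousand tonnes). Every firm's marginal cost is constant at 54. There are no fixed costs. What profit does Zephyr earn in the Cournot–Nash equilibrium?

Each firm earns π_i = (222 - 2Q)q_i - 54q_i.
Setting ∂π_i/∂q_i = 0 with rivals' quantities fixed: 168 - 4q_i - 2q_j = 0.
With identical firms every q_j equals q_i, so q_j = q_i and 168 = 6q_i, giving q_i = 28.
Price P = 222 - 2·56 = 110.
Zephyr's profit: (110 - 54)·28 = 1568.

1568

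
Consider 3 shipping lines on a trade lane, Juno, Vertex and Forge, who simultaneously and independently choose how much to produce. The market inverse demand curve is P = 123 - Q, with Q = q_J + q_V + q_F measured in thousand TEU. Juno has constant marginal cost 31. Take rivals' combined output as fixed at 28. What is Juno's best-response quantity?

32

With rivals' combined output fixed at 28, Juno's profit is π_J = (123 - 28 - q_J)q_J - (31q_J) = (95 - q_J)q_J - (31q_J).
∂π_J/∂q_J = 64 - 2q_J = 0, so q_J = 32.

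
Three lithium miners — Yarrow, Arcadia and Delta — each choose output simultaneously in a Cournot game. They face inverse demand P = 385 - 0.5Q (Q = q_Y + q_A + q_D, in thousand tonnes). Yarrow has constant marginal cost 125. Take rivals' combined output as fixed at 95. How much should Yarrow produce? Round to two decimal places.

With rivals' combined output fixed at 95, Yarrow's profit is π_Y = (385 - (1/2)·95 - (1/2)q_Y)q_Y - (125q_Y) = (675/2 - (1/2)q_Y)q_Y - (125q_Y).
∂π_Y/∂q_Y = 425/2 - q_Y = 0, so q_Y = 425/2.

212.50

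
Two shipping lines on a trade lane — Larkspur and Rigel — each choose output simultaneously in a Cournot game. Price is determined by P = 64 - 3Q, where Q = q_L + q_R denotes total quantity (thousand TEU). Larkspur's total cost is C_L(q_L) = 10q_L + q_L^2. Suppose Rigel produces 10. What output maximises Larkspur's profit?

With the rival's output fixed at 10, Larkspur's profit is π_L = (64 - 3·10 - 3q_L)q_L - (10q_L + q_L²) = (34 - 3q_L)q_L - (10q_L + q_L²).
∂π_L/∂q_L = 24 - 8q_L = 0, so q_L = 3.

3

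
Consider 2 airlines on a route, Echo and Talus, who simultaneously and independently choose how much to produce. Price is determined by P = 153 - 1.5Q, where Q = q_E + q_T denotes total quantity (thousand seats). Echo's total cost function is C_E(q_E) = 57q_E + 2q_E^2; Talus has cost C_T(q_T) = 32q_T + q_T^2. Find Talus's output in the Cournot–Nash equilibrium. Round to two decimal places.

Echo's profit: π_E = (153 - 1.5Q)q_E - (57q_E + 2q_E²). Setting ∂π_E/∂q_E = 0: 96 - 7q_E - (3/2)(q_T) = 0.
Talus's first-order condition: 121 - 5q_T - (3/2)(q_E) = 0.
So q_E = (96 - (3/2)q_T)/7 and q_T = (121 - (3/2)q_E)/5.
Solving the pair: q_E = 1194/131, q_T = 21.4656.

21.47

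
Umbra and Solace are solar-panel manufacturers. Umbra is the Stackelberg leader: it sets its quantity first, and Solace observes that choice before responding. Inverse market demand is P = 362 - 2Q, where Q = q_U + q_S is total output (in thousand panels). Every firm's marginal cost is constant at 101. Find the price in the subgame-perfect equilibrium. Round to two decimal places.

The follower Solace best-responds to any q_U: π_S = (362 - 2Q)q_S - 101q_S.
Follower FOC: 261 - 2q_U - 4q_S = 0, so q_S(q_U) = (261 - 2q_U)/4.
The leader anticipates this reaction. Substituting into P = 362 - 2Q gives P = 463/2 - q_U, so π_U = (463/2 - q_U)q_U - 101q_U.
Maximising: ∂π_U/∂q_U = 261/2 - 2q_U = 0, giving q_U = 261/4.
Then q_S = (261 - 2·(261/4))/4 = 261/8.
Total output Q = 783/8, so price P = 362 - 2·(783/8) = 665/4.

166.25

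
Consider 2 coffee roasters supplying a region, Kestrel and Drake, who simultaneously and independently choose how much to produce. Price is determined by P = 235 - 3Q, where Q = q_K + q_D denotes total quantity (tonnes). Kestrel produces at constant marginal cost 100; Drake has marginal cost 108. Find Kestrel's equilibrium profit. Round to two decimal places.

757.37

Kestrel's profit: π_K = (235 - 3Q)q_K - (100q_K). Setting ∂π_K/∂q_K = 0: 135 - 6q_K - 3(q_D) = 0.
Drake's first-order condition: 127 - 6q_D - 3(q_K) = 0.
Rearranging gives the reaction functions q_K = (135 - 3q_D)/6 and q_D = (127 - 3q_K)/6.
Substituting one into the other gives q_K = 143/9 and q_D = 119/9.
Price P = 235 - 3·(262/9) = 443/3.
Kestrel's profit: (443/3 - 100)·(143/9) = 757.3704.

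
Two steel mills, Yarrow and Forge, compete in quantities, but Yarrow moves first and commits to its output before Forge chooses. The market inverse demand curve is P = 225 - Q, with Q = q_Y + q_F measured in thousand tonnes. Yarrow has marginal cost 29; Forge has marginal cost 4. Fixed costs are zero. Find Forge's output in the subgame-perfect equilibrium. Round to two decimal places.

67.75

The follower Forge best-responds to any q_Y: π_F = (225 - Q)q_F - 4q_F.
Setting the follower's marginal profit to zero, 221 - q_Y - 2q_F = 0, i.e. q_F = (221 - q_Y)/2.
The leader anticipates this reaction. Substituting into P = 225 - Q gives P = 229/2 - (1/2)q_Y, so π_Y = (229/2 - (1/2)q_Y)q_Y - 29q_Y.
Maximising: ∂π_Y/∂q_Y = 171/2 - q_Y = 0, giving q_Y = 171/2.
Then q_F = (221 - 171/2)/2 = 271/4.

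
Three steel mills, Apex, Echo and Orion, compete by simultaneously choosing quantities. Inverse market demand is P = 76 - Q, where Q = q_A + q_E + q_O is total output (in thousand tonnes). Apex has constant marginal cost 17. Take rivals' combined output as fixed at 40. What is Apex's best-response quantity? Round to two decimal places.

With rivals' combined output fixed at 40, Apex's profit is π_A = (76 - 40 - q_A)q_A - (17q_A) = (36 - q_A)q_A - (17q_A).
∂π_A/∂q_A = 19 - 2q_A = 0, so q_A = 19/2.

9.50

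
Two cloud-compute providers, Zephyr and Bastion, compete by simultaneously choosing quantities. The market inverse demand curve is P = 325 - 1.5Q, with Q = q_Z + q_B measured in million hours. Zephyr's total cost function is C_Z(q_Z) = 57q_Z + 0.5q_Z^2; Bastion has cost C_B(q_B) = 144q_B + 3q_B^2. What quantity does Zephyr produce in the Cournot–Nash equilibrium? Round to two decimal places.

Zephyr's profit: π_Z = (325 - 1.5Q)q_Z - (57q_Z + (1/2)q_Z²). Setting ∂π_Z/∂q_Z = 0: 268 - 4q_Z - (3/2)(q_B) = 0.
Bastion's profit: π_B = (325 - 1.5Q)q_B - (144q_B + 3q_B²). Setting ∂π_B/∂q_B = 0: 181 - 9q_B - (3/2)(q_Z) = 0.
Best responses: q_Z = (268 - (3/2)q_B)/4, q_B = (181 - (3/2)q_Z)/9.
Substituting one into the other gives q_Z = 63.4222 and q_B = 1288/135.

63.42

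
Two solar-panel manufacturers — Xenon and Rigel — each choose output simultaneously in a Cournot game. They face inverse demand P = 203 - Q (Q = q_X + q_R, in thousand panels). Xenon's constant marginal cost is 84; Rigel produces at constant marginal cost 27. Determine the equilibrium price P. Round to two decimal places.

Xenon's profit: π_X = (203 - Q)q_X - (84q_X). Setting ∂π_X/∂q_X = 0: 119 - 2q_X - (q_R) = 0.
Rigel's profit: π_R = (203 - Q)q_R - (27q_R). Setting ∂π_R/∂q_R = 0: 176 - 2q_R - (q_X) = 0.
Rearranging gives the reaction functions q_X = (119 - q_R)/2 and q_R = (176 - q_X)/2.
Substituting one into the other gives q_X = 62/3 and q_R = 233/3.
Total output Q = 295/3, so price P = 203 - 295/3 = 314/3.

104.67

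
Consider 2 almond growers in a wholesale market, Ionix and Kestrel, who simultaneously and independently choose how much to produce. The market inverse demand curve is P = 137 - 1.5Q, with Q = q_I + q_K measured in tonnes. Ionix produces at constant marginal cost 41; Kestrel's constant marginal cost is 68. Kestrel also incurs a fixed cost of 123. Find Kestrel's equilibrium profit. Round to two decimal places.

Ionix's profit: π_I = (137 - 1.5Q)q_I - (41q_I). Setting ∂π_I/∂q_I = 0: 96 - 3q_I - (3/2)(q_K) = 0.
Kestrel's first-order condition: 69 - 3q_K - (3/2)(q_I) = 0.
Best responses: q_I = (96 - (3/2)q_K)/3, q_K = (69 - (3/2)q_I)/3.
Substituting one into the other gives q_I = 82/3 and q_K = 28/3.
Price P = 137 - (3/2)·(110/3) = 82.
Kestrel's profit: (82 - 68)·(28/3) - 123 = 23/3.

7.67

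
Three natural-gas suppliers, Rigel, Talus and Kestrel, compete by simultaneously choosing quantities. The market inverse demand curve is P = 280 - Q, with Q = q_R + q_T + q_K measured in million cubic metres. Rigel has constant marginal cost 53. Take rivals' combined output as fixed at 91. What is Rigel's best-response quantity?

With rivals' combined output fixed at 91, Rigel's profit is π_R = (280 - 91 - q_R)q_R - (53q_R) = (189 - q_R)q_R - (53q_R).
∂π_R/∂q_R = 136 - 2q_R = 0, so q_R = 68.

68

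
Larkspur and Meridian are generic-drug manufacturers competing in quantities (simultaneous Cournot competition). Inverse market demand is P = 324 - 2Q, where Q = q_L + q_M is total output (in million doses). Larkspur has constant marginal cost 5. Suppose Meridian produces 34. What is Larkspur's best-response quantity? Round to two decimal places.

62.75

With the rival's output fixed at 34, Larkspur's profit is π_L = (324 - 2·34 - 2q_L)q_L - (5q_L) = (256 - 2q_L)q_L - (5q_L).
∂π_L/∂q_L = 251 - 4q_L = 0, so q_L = 251/4.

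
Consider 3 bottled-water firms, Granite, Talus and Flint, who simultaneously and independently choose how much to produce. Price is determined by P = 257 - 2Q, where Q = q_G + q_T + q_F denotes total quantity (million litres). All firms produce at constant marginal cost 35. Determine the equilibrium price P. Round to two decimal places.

Each firm earns π_i = (257 - 2Q)q_i - 35q_i.
Setting ∂π_i/∂q_i = 0 with rivals' quantities fixed: 222 - 4q_i - 2·Σ_{j≠i} q_j = 0.
With identical firms every q_j equals q_i, so Σ_{j≠i} q_j = 2q_i and 222 = 8q_i, giving q_i = 111/4.
Total output Q = 333/4, so price P = 257 - 2·(333/4) = 181/2.

90.50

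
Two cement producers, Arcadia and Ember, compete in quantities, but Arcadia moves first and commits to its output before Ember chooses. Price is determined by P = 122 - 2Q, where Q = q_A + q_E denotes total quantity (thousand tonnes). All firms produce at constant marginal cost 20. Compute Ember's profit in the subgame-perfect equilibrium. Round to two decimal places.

Solve by backward induction. Given q_A, the follower Ember maximises π_E = (122 - 2q_A - 2q_E)q_E - 20q_E.
Setting the follower's marginal profit to zero, 102 - 2q_A - 4q_E = 0, i.e. q_E = (102 - 2q_A)/4.
The leader anticipates this reaction. Substituting into P = 122 - 2Q gives P = 71 - q_A, so π_A = (71 - q_A)q_A - 20q_A.
The leader's first-order condition 51 - 2q_A = 0 yields q_A = 51/2.
Then q_E = (102 - 2·(51/2))/4 = 51/4.
Price P = 122 - 2·(153/4) = 91/2.
Ember's profit: (91/2 - 20)·(51/4) = 325.1250.

325.13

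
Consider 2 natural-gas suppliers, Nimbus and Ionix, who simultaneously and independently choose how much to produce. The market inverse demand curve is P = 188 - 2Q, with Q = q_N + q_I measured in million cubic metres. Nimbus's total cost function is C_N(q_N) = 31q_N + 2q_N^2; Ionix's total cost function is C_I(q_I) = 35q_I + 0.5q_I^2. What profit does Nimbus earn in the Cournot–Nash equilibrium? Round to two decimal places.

Nimbus's profit: π_N = (188 - 2Q)q_N - (31q_N + 2q_N²). Setting ∂π_N/∂q_N = 0: 157 - 8q_N - 2(q_I) = 0.
Ionix's profit: π_I = (188 - 2Q)q_I - (35q_I + (1/2)q_I²). Setting ∂π_I/∂q_I = 0: 153 - 5q_I - 2(q_N) = 0.
Best responses: q_N = (157 - 2q_I)/8, q_I = (153 - 2q_N)/5.
Substituting one into the other gives q_N = 479/36 and q_I = 455/18.
Price P = 188 - 2·(463/12) = 665/6.
Nimbus's profit: (665/6)·(479/36) - 31·(479/36) - 2(479/36)² = 708.1512.

708.15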